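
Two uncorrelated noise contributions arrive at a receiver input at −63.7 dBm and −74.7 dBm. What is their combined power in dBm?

Convert to linear, add, convert back:
P₁ = 4.27×10⁻¹⁰ W, P₂ = 3.39×10⁻¹¹ W
P_tot = 4.60×10⁻¹⁰ W → 10 log₁₀(P_tot / 10⁻³) = −63.4 dBm

−63.4 dBm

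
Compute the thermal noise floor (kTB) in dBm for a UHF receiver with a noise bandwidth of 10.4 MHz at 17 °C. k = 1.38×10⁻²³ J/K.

−103.8 dBm

T = 17 °C + 273.15 = 290.15 K
P_n = kTB = 1.38×10⁻²³ × 290.15 × 1.04×10⁷ = 4.16×10⁻¹⁴ W
In dBm: 10 log₁₀(4.16×10⁻¹⁴ / 10⁻³) = −103.8 dBm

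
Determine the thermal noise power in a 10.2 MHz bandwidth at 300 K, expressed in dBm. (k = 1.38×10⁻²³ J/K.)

−103.7 dBm

P_n = kTB = 1.38×10⁻²³ × 300 × 1.02×10⁷ = 4.22×10⁻¹⁴ W
In dBm: 10 log₁₀(4.22×10⁻¹⁴ / 10⁻³) = −103.7 dBm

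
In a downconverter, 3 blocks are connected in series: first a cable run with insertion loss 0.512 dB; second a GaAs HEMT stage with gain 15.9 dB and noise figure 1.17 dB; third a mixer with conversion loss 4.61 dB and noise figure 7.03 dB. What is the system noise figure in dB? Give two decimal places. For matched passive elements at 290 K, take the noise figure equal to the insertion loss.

2.01 dB

Convert to linear (a loss of L dB is a gain of −L dB): F_i = 10^(NF_i/10), G_i = 10^(G_i,dB/10)
  Stage 1: F_1 = 10^(0.512/10) = 1.125, G_1 = 10^(−0.512/10) = 0.8888
  Stage 2: F_2 = 10^(1.17/10) = 1.309, G_2 = 10^(15.9/10) = 38.90
  Stage 3: F_3 = 10^(7.03/10) = 5.047, G_3 = 10^(−4.61/10) = 0.3459
Friis cascade:
  F = 1.125 + (1.309 − 1)/0.8888 + (5.047 − 1)/34.58 = 1.590
NF = 10 log₁₀(1.590) = 2.01 dB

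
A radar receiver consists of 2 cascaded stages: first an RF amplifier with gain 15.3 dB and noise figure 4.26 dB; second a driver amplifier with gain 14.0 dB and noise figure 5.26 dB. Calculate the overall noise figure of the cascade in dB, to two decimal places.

Convert to linear (a loss of L dB is a gain of −L dB): F_i = 10^(NF_i/10), G_i = 10^(G_i,dB/10)
  Stage 1: F_1 = 10^(4.26/10) = 2.667, G_1 = 10^(15.3/10) = 33.88
  Stage 2: F_2 = 10^(5.26/10) = 3.357, G_2 = 10^(14.0/10) = 25.12
Friis cascade:
  F = 2.667 + (3.357 − 1)/33.88 = 2.736
NF = 10 log₁₀(2.736) = 4.37 dB

4.37 dB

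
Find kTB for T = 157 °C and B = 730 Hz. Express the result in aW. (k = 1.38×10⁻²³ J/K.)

4.33 aW

T = 157 °C + 273.15 = 430.15 K
P_n = kTB = 1.38×10⁻²³ × 430.15 × 7.30×10² = 4.33×10⁻¹⁸ W = 4.33 aW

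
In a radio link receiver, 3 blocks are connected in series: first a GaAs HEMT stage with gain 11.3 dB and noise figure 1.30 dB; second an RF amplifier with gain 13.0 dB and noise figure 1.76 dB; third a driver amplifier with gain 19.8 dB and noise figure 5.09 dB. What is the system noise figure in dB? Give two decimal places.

Convert to linear (a loss of L dB is a gain of −L dB): F_i = 10^(NF_i/10), G_i = 10^(G_i,dB/10)
  Stage 1: F_1 = 10^(1.30/10) = 1.349, G_1 = 10^(11.3/10) = 13.49
  Stage 2: F_2 = 10^(1.76/10) = 1.500, G_2 = 10^(13.0/10) = 19.95
  Stage 3: F_3 = 10^(5.09/10) = 3.228, G_3 = 10^(19.8/10) = 95.50
Friis cascade:
  F = 1.349 + (1.500 − 1)/13.49 + (3.228 − 1)/269.2 = 1.394
NF = 10 log₁₀(1.394) = 1.44 dB

1.44 dB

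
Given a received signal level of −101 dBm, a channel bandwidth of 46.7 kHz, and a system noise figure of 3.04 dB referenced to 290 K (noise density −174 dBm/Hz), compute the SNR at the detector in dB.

Noise floor: N = −174 + 10 log₁₀(B) + NF
10 log₁₀(4.67×10⁴) = 46.69 dB
N = −174 + 46.69 + 3.04 = −124.27 dBm
SNR = P_sig − N = −101 − (−124.27) = 23.27 dB → 23.3 dB

23.3 dB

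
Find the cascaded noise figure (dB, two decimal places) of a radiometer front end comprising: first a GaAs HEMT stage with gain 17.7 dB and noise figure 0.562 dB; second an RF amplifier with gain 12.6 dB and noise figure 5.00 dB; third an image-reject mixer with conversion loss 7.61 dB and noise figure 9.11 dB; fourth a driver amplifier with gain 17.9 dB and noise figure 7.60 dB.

0.82 dB

Convert to linear (a loss of L dB is a gain of −L dB): F_i = 10^(NF_i/10), G_i = 10^(G_i,dB/10)
  Stage 1: F_1 = 10^(0.562/10) = 1.138, G_1 = 10^(17.7/10) = 58.88
  Stage 2: F_2 = 10^(5.00/10) = 3.162, G_2 = 10^(12.6/10) = 18.20
  Stage 3: F_3 = 10^(9.11/10) = 8.147, G_3 = 10^(−7.61/10) = 0.1734
  Stage 4: F_4 = 10^(7.60/10) = 5.754, G_4 = 10^(17.9/10) = 61.66
Friis cascade:
  F = 1.138 + (3.162 − 1)/58.88 + (8.147 − 1)/1072 + (5.754 − 1)/185.8 = 1.207
NF = 10 log₁₀(1.207) = 0.82 dB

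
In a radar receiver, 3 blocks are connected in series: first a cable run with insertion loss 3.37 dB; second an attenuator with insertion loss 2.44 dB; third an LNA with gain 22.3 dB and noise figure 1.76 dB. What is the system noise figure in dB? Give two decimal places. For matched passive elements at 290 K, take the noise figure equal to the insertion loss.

7.57 dB

Convert to linear (a loss of L dB is a gain of −L dB): F_i = 10^(NF_i/10), G_i = 10^(G_i,dB/10)
  Stage 1: F_1 = 10^(3.37/10) = 2.173, G_1 = 10^(−3.37/10) = 0.4603
  Stage 2: F_2 = 10^(2.44/10) = 1.754, G_2 = 10^(−2.44/10) = 0.5702
  Stage 3: F_3 = 10^(1.76/10) = 1.500, G_3 = 10^(22.3/10) = 169.8
Friis cascade:
  F = 2.173 + (1.754 − 1)/0.4603 + (1.500 − 1)/0.2624 = 5.715
NF = 10 log₁₀(5.715) = 7.57 dB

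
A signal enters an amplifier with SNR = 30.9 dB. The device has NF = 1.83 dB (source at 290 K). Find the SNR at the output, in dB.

By definition F = SNR_in/SNR_out, so in dB: SNR_out = SNR_in − NF
SNR_out = 30.9 − 1.83 = 29.07 dB

29.07 dB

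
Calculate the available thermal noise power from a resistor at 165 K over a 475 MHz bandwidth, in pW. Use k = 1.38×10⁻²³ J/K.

P_n = kTB = 1.38×10⁻²³ × 165 × 4.75×10⁸ = 1.08×10⁻¹² W = 1.08 pW

1.08 pW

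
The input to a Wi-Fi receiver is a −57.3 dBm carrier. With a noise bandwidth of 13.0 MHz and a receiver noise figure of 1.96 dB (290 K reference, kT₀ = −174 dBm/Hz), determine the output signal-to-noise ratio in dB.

Noise floor: N = −174 + 10 log₁₀(B) + NF
10 log₁₀(1.30×10⁷) = 71.14 dB
N = −174 + 71.14 + 1.96 = −100.90 dBm
SNR = P_sig − N = −57.3 − (−100.90) = 43.60 dB → 43.6 dB

43.6 dB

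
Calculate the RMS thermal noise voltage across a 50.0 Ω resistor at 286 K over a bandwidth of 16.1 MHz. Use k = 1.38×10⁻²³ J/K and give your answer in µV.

V_n = √(4kTRB)
4kTRB = 4 × 1.38×10⁻²³ × 286 × 5.00×10¹ × 1.61×10⁷ = 1.27×10⁻¹¹ V²
V_n = √(1.27×10⁻¹¹) = 3.56×10⁻⁶ V = 3.56 µV

3.56 µV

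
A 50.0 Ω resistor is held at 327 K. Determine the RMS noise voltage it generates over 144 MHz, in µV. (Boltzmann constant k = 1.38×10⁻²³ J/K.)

11.4 µV

V_n = √(4kTRB)
4kTRB = 4 × 1.38×10⁻²³ × 327 × 5.00×10¹ × 1.44×10⁸ = 1.30×10⁻¹⁰ V²
V_n = √(1.30×10⁻¹⁰) = 1.14×10⁻⁵ V = 11.4 µV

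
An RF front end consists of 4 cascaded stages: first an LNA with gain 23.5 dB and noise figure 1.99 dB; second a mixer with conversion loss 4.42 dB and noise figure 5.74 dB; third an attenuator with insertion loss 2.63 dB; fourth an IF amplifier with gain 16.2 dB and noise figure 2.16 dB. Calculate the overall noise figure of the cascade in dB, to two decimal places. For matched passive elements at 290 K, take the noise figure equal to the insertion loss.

2.09 dB

Convert to linear (a loss of L dB is a gain of −L dB): F_i = 10^(NF_i/10), G_i = 10^(G_i,dB/10)
  Stage 1: F_1 = 10^(1.99/10) = 1.581, G_1 = 10^(23.5/10) = 223.9
  Stage 2: F_2 = 10^(5.74/10) = 3.750, G_2 = 10^(−4.42/10) = 0.3614
  Stage 3: F_3 = 10^(2.63/10) = 1.832, G_3 = 10^(−2.63/10) = 0.5458
  Stage 4: F_4 = 10^(2.16/10) = 1.644, G_4 = 10^(16.2/10) = 41.69
Friis cascade:
  F = 1.581 + (3.750 − 1)/223.9 + (1.832 − 1)/80.91 + (1.644 − 1)/44.16 = 1.618
NF = 10 log₁₀(1.618) = 2.09 dB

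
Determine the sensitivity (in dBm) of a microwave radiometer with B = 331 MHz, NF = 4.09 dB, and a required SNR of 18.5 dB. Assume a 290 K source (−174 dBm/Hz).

Sensitivity = −174 + 10 log₁₀(B) + NF + SNR_min
= −174 + 85.2 + 4.09 + 18.5
= −66.21 dBm → −66.2 dBm

−66.2 dBm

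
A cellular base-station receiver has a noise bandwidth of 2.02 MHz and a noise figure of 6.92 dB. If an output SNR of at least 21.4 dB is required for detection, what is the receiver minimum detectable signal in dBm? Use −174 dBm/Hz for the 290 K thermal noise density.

Sensitivity = −174 + 10 log₁₀(B) + NF + SNR_min
= −174 + 63.05 + 6.92 + 21.4
= −82.63 dBm → −82.6 dBm

−82.6 dBm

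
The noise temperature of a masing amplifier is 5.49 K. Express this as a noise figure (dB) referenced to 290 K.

0.081 dB

F = 1 + T_e/T₀ = 1 + 5.49/290 = 1.01893
NF = 10 log₁₀(1.01893) = 0.081 dB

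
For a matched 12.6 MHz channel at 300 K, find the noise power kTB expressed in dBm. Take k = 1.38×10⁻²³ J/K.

P_n = kTB = 1.38×10⁻²³ × 300 × 1.26×10⁷ = 5.22×10⁻¹⁴ W
In dBm: 10 log₁₀(5.22×10⁻¹⁴ / 10⁻³) = −102.8 dBm

−102.8 dBm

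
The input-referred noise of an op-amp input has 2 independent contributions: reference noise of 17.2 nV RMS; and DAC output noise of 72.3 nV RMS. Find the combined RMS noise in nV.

74.3 nV

Uncorrelated sources add in power (mean-square): V_tot = √(ΣV_i²)
V_tot = √[(1.72×10⁻⁸)² + (7.23×10⁻⁸)²] = 7.43×10⁻⁸ V = 74.3 nV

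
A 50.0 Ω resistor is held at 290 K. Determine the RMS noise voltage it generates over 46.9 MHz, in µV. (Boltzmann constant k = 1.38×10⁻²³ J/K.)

6.13 µV

V_n = √(4kTRB)
4kTRB = 4 × 1.38×10⁻²³ × 290 × 5.00×10¹ × 4.69×10⁷ = 3.75×10⁻¹¹ V²
V_n = √(3.75×10⁻¹¹) = 6.13×10⁻⁶ V = 6.13 µV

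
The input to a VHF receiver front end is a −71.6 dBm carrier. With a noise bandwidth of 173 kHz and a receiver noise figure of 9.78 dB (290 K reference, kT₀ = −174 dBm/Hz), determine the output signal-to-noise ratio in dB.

Noise floor: N = −174 + 10 log₁₀(B) + NF
10 log₁₀(1.73×10⁵) = 52.38 dB
N = −174 + 52.38 + 9.78 = −111.84 dBm
SNR = P_sig − N = −71.6 − (−111.84) = 40.24 dB → 40.2 dB

40.2 dB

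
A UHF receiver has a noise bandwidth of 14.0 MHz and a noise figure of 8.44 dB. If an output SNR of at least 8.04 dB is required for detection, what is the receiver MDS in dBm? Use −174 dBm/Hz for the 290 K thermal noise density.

Sensitivity = −174 + 10 log₁₀(B) + NF + SNR_min
= −174 + 71.46 + 8.44 + 8.04
= −86.06 dBm → −86.1 dBm

−86.1 dBm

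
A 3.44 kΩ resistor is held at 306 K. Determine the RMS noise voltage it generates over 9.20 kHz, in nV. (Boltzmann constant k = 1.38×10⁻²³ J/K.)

731 nV

V_n = √(4kTRB)
4kTRB = 4 × 1.38×10⁻²³ × 306 × 3.44×10³ × 9.20×10³ = 5.35×10⁻¹³ V²
V_n = √(5.35×10⁻¹³) = 7.31×10⁻⁷ V = 731 nV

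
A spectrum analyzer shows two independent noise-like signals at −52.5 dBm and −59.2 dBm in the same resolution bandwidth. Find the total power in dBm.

Convert to linear, add, convert back:
P₁ = 5.62×10⁻⁹ W, P₂ = 1.20×10⁻⁹ W
P_tot = 6.83×10⁻⁹ W → 10 log₁₀(P_tot / 10⁻³) = −51.7 dBm

−51.7 dBm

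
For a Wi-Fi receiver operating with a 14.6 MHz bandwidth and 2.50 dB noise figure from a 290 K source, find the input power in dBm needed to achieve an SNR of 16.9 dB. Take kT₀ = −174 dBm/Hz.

−83.0 dBm

Sensitivity = −174 + 10 log₁₀(B) + NF + SNR_min
= −174 + 71.64 + 2.50 + 16.9
= −82.96 dBm → −83.0 dBm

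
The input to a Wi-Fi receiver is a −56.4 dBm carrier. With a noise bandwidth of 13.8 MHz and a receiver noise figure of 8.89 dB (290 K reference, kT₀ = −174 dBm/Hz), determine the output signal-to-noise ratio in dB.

Noise floor: N = −174 + 10 log₁₀(B) + NF
10 log₁₀(1.38×10⁷) = 71.4 dB
N = −174 + 71.4 + 8.89 = −93.71 dBm
SNR = P_sig − N = −56.4 − (−93.71) = 37.31 dB → 37.3 dB

37.3 dB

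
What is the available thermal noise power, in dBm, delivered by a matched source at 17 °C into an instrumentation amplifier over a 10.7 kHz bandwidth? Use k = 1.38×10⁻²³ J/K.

−133.7 dBm

T = 17 °C + 273.15 = 290.15 K
P_n = kTB = 1.38×10⁻²³ × 290.15 × 1.07×10⁴ = 4.28×10⁻¹⁷ W
In dBm: 10 log₁₀(4.28×10⁻¹⁷ / 10⁻³) = −133.7 dBm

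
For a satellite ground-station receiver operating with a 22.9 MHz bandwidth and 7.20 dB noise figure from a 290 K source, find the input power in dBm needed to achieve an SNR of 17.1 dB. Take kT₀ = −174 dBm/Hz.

Sensitivity = −174 + 10 log₁₀(B) + NF + SNR_min
= −174 + 73.6 + 7.20 + 17.1
= −76.10 dBm → −76.1 dBm

−76.1 dBm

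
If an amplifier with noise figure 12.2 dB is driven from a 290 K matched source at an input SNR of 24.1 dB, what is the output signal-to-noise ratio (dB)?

11.9 dB

By definition F = SNR_in/SNR_out, so in dB: SNR_out = SNR_in − NF
SNR_out = 24.1 − 12.2 = 11.9 dB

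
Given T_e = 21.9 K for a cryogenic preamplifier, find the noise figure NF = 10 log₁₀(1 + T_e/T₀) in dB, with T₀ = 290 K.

F = 1 + T_e/T₀ = 1 + 21.9/290 = 1.07552
NF = 10 log₁₀(1.07552) = 0.316 dB

0.316 dB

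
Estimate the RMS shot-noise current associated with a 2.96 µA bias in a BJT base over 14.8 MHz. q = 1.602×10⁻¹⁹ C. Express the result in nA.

I_n = √(2qI·B)
2qI·B = 2 × 1.602×10⁻¹⁹ × 2.96×10⁻⁶ × 1.48×10⁷ = 1.40×10⁻¹⁷ A²
I_n = √(1.40×10⁻¹⁷) = 3.75×10⁻⁹ A = 3.75 nA

3.75 nA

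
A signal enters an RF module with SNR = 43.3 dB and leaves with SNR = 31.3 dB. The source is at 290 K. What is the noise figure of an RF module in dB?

12.0 dB

NF (dB) = SNR_in(dB) − SNR_out(dB) when the source is at T₀
NF = 43.3 − 31.3 = 12.0 dB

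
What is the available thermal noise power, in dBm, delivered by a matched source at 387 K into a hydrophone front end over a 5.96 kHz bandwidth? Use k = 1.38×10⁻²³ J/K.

P_n = kTB = 1.38×10⁻²³ × 387 × 5.96×10³ = 3.18×10⁻¹⁷ W
In dBm: 10 log₁₀(3.18×10⁻¹⁷ / 10⁻³) = −135.0 dBm

−135.0 dBm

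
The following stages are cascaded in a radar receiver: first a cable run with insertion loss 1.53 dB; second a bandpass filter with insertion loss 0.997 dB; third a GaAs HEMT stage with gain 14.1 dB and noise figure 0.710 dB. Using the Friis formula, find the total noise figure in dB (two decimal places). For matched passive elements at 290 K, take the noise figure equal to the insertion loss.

3.24 dB

Convert to linear (a loss of L dB is a gain of −L dB): F_i = 10^(NF_i/10), G_i = 10^(G_i,dB/10)
  Stage 1: F_1 = 10^(1.53/10) = 1.422, G_1 = 10^(−1.53/10) = 0.7031
  Stage 2: F_2 = 10^(0.997/10) = 1.258, G_2 = 10^(−0.997/10) = 0.7949
  Stage 3: F_3 = 10^(0.710/10) = 1.178, G_3 = 10^(14.1/10) = 25.70
Friis cascade:
  F = 1.422 + (1.258 − 1)/0.7031 + (1.178 − 1)/0.5589 = 2.107
NF = 10 log₁₀(2.107) = 3.24 dB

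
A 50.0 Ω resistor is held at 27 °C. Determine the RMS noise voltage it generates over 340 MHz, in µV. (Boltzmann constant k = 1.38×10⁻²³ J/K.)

16.8 µV

T = 27 °C + 273.15 = 300.15 K
V_n = √(4kTRB)
4kTRB = 4 × 1.38×10⁻²³ × 300.15 × 5.00×10¹ × 3.40×10⁸ = 2.82×10⁻¹⁰ V²
V_n = √(2.82×10⁻¹⁰) = 1.68×10⁻⁵ V = 16.8 µV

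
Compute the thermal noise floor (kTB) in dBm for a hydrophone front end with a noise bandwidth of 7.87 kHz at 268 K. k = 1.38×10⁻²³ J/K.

−135.4 dBm

P_n = kTB = 1.38×10⁻²³ × 268 × 7.87×10³ = 2.91×10⁻¹⁷ W
In dBm: 10 log₁₀(2.91×10⁻¹⁷ / 10⁻³) = −135.4 dBm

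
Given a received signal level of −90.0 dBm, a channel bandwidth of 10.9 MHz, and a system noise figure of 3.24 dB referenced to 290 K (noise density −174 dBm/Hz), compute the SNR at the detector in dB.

10.4 dB

Noise floor: N = −174 + 10 log₁₀(B) + NF
10 log₁₀(1.09×10⁷) = 70.37 dB
N = −174 + 70.37 + 3.24 = −100.39 dBm
SNR = P_sig − N = −90.0 − (−100.39) = 10.39 dB → 10.4 dB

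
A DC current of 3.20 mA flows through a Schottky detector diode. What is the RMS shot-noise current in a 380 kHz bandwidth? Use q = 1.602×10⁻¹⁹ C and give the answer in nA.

I_n = √(2qI·B)
2qI·B = 2 × 1.602×10⁻¹⁹ × 3.20×10⁻³ × 3.80×10⁵ = 3.90×10⁻¹⁶ A²
I_n = √(3.90×10⁻¹⁶) = 1.97×10⁻⁸ A = 19.7 nA

19.7 nA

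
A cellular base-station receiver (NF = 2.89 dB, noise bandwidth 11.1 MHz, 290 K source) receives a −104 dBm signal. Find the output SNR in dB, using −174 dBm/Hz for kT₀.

Noise floor: N = −174 + 10 log₁₀(B) + NF
10 log₁₀(1.11×10⁷) = 70.45 dB
N = −174 + 70.45 + 2.89 = −100.66 dBm
SNR = P_sig − N = −104 − (−100.66) = −3.34 dB → −3.3 dB

−3.3 dB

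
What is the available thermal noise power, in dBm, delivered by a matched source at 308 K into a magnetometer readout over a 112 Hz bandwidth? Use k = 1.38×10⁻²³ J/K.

−153.2 dBm

P_n = kTB = 1.38×10⁻²³ × 308 × 1.12×10² = 4.76×10⁻¹⁹ W
In dBm: 10 log₁₀(4.76×10⁻¹⁹ / 10⁻³) = −153.2 dBm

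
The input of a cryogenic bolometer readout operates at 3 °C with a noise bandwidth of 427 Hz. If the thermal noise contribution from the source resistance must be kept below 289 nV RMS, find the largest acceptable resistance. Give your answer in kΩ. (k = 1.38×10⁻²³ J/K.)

12.8 kΩ

T = 3 °C + 273.15 = 276.15 K
Johnson–Nyquist: V_n = √(4kTRB) ⇒ R = V_n² / (4kTB)
4kTB = 4 × 1.38×10⁻²³ × 276.15 × 4.27×10² = 6.51×10⁻¹⁸
R = (2.89×10⁻⁷)² / 6.51×10⁻¹⁸ = 1.28×10⁴ Ω = 12.8 kΩ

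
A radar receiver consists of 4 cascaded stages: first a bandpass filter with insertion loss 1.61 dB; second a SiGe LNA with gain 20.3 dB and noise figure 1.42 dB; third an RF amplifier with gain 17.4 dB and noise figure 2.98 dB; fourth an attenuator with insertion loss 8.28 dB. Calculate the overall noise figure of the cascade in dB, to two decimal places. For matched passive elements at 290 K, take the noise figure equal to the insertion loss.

Convert to linear (a loss of L dB is a gain of −L dB): F_i = 10^(NF_i/10), G_i = 10^(G_i,dB/10)
  Stage 1: F_1 = 10^(1.61/10) = 1.449, G_1 = 10^(−1.61/10) = 0.6902
  Stage 2: F_2 = 10^(1.42/10) = 1.387, G_2 = 10^(20.3/10) = 107.2
  Stage 3: F_3 = 10^(2.98/10) = 1.986, G_3 = 10^(17.4/10) = 54.95
  Stage 4: F_4 = 10^(8.28/10) = 6.730, G_4 = 10^(−8.28/10) = 0.1486
Friis cascade:
  F = 1.449 + (1.387 − 1)/0.6902 + (1.986 − 1)/73.96 + (6.730 − 1)/4064 = 2.024
NF = 10 log₁₀(2.024) = 3.06 dB

3.06 dB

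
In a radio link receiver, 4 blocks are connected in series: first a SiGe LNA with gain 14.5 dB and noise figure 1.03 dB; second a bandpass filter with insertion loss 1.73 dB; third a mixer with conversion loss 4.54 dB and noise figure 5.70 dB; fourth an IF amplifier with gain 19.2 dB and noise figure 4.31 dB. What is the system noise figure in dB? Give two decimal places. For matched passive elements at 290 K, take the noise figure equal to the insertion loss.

2.26 dB

Convert to linear (a loss of L dB is a gain of −L dB): F_i = 10^(NF_i/10), G_i = 10^(G_i,dB/10)
  Stage 1: F_1 = 10^(1.03/10) = 1.268, G_1 = 10^(14.5/10) = 28.18
  Stage 2: F_2 = 10^(1.73/10) = 1.489, G_2 = 10^(−1.73/10) = 0.6714
  Stage 3: F_3 = 10^(5.70/10) = 3.715, G_3 = 10^(−4.54/10) = 0.3516
  Stage 4: F_4 = 10^(4.31/10) = 2.698, G_4 = 10^(19.2/10) = 83.18
Friis cascade:
  F = 1.268 + (1.489 − 1)/28.18 + (3.715 − 1)/18.92 + (2.698 − 1)/6.653 = 1.684
NF = 10 log₁₀(1.684) = 2.26 dB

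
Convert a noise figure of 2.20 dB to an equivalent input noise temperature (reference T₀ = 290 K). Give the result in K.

F = 10^(2.20/10) = 1.65959
T_e = (F − 1)·T₀ = (1.65959 − 1) × 290 = 191 K

191 K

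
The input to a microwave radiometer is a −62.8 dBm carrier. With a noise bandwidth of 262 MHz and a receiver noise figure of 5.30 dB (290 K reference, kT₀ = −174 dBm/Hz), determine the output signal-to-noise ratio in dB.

21.7 dB

Noise floor: N = −174 + 10 log₁₀(B) + NF
10 log₁₀(2.62×10⁸) = 84.18 dB
N = −174 + 84.18 + 5.30 = −84.52 dBm
SNR = P_sig − N = −62.8 − (−84.52) = 21.72 dB → 21.7 dB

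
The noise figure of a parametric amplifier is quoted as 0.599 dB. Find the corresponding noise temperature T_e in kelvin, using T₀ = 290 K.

F = 10^(0.599/10) = 1.14789
T_e = (F − 1)·T₀ = (1.14789 − 1) × 290 = 42.9 K

42.9 K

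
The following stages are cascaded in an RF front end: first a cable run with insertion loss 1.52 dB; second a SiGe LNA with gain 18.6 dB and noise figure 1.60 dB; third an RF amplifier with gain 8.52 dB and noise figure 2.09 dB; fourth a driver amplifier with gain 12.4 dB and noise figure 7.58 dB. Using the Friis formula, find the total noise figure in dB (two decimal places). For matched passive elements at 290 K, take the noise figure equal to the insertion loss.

3.17 dB

Convert to linear (a loss of L dB is a gain of −L dB): F_i = 10^(NF_i/10), G_i = 10^(G_i,dB/10)
  Stage 1: F_1 = 10^(1.52/10) = 1.419, G_1 = 10^(−1.52/10) = 0.7047
  Stage 2: F_2 = 10^(1.60/10) = 1.445, G_2 = 10^(18.6/10) = 72.44
  Stage 3: F_3 = 10^(2.09/10) = 1.618, G_3 = 10^(8.52/10) = 7.112
  Stage 4: F_4 = 10^(7.58/10) = 5.728, G_4 = 10^(12.4/10) = 17.38
Friis cascade:
  F = 1.419 + (1.445 − 1)/0.7047 + (1.618 − 1)/51.05 + (5.728 − 1)/363.1 = 2.076
NF = 10 log₁₀(2.076) = 3.17 dB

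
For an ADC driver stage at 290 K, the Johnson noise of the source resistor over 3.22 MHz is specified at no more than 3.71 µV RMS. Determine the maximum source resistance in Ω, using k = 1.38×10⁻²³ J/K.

267 Ω

Johnson–Nyquist: V_n = √(4kTRB) ⇒ R = V_n² / (4kTB)
4kTB = 4 × 1.38×10⁻²³ × 290 × 3.22×10⁶ = 5.15×10⁻¹⁴
R = (3.71×10⁻⁶)² / 5.15×10⁻¹⁴ = 2.67×10² Ω = 267 Ω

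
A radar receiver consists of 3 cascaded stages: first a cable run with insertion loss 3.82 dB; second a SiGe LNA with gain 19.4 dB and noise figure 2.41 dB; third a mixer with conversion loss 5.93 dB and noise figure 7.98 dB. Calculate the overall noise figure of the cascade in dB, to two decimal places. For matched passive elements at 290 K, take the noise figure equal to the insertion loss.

Convert to linear (a loss of L dB is a gain of −L dB): F_i = 10^(NF_i/10), G_i = 10^(G_i,dB/10)
  Stage 1: F_1 = 10^(3.82/10) = 2.410, G_1 = 10^(−3.82/10) = 0.4150
  Stage 2: F_2 = 10^(2.41/10) = 1.742, G_2 = 10^(19.4/10) = 87.10
  Stage 3: F_3 = 10^(7.98/10) = 6.281, G_3 = 10^(−5.93/10) = 0.2553
Friis cascade:
  F = 2.410 + (1.742 − 1)/0.4150 + (6.281 − 1)/36.14 = 4.344
NF = 10 log₁₀(4.344) = 6.38 dB

6.38 dB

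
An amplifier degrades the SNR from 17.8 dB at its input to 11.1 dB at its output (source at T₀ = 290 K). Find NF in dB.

NF (dB) = SNR_in(dB) − SNR_out(dB) when the source is at T₀
NF = 17.8 − 11.1 = 6.7 dB

6.7 dB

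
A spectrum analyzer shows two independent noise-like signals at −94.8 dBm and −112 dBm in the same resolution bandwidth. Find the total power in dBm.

−94.7 dBm

Convert to linear, add, convert back:
P₁ = 3.31×10⁻¹³ W, P₂ = 6.31×10⁻¹⁵ W
P_tot = 3.37×10⁻¹³ W → 10 log₁₀(P_tot / 10⁻³) = −94.7 dBm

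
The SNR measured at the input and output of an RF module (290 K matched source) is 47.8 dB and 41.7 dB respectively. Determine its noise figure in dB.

NF (dB) = SNR_in(dB) − SNR_out(dB) when the source is at T₀
NF = 47.8 − 41.7 = 6.1 dB

6.1 dB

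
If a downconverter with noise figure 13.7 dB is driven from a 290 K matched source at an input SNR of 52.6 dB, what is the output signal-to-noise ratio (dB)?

By definition F = SNR_in/SNR_out, so in dB: SNR_out = SNR_in − NF
SNR_out = 52.6 − 13.7 = 38.9 dB

38.9 dB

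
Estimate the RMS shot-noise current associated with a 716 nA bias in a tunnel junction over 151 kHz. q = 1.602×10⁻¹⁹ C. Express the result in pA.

186 pA

I_n = √(2qI·B)
2qI·B = 2 × 1.602×10⁻¹⁹ × 7.16×10⁻⁷ × 1.51×10⁵ = 3.46×10⁻²⁰ A²
I_n = √(3.46×10⁻²⁰) = 1.86×10⁻¹⁰ A = 186 pA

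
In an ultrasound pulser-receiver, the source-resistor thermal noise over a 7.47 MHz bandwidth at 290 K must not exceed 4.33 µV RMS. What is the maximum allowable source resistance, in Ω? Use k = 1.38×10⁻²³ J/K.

Johnson–Nyquist: V_n = √(4kTRB) ⇒ R = V_n² / (4kTB)
4kTB = 4 × 1.38×10⁻²³ × 290 × 7.47×10⁶ = 1.20×10⁻¹³
R = (4.33×10⁻⁶)² / 1.20×10⁻¹³ = 1.57×10² Ω = 157 Ω

157 Ω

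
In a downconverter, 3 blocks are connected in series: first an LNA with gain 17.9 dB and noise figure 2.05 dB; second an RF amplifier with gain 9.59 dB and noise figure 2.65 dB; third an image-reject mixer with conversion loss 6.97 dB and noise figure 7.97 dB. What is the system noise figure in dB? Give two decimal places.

Convert to linear (a loss of L dB is a gain of −L dB): F_i = 10^(NF_i/10), G_i = 10^(G_i,dB/10)
  Stage 1: F_1 = 10^(2.05/10) = 1.603, G_1 = 10^(17.9/10) = 61.66
  Stage 2: F_2 = 10^(2.65/10) = 1.841, G_2 = 10^(9.59/10) = 9.099
  Stage 3: F_3 = 10^(7.97/10) = 6.266, G_3 = 10^(−6.97/10) = 0.2009
Friis cascade:
  F = 1.603 + (1.841 − 1)/61.66 + (6.266 − 1)/561.0 = 1.626
NF = 10 log₁₀(1.626) = 2.11 dB

2.11 dB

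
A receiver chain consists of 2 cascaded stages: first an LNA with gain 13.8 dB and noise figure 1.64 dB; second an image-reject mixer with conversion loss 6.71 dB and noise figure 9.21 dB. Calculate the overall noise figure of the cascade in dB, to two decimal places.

Convert to linear (a loss of L dB is a gain of −L dB): F_i = 10^(NF_i/10), G_i = 10^(G_i,dB/10)
  Stage 1: F_1 = 10^(1.64/10) = 1.459, G_1 = 10^(13.8/10) = 23.99
  Stage 2: F_2 = 10^(9.21/10) = 8.337, G_2 = 10^(−6.71/10) = 0.2133
Friis cascade:
  F = 1.459 + (8.337 − 1)/23.99 = 1.765
NF = 10 log₁₀(1.765) = 2.47 dB

2.47 dB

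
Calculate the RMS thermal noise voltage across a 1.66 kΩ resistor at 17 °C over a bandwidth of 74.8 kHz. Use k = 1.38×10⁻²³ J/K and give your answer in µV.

1.41 µV

T = 17 °C + 273.15 = 290.15 K
V_n = √(4kTRB)
4kTRB = 4 × 1.38×10⁻²³ × 290.15 × 1.66×10³ × 7.48×10⁴ = 1.99×10⁻¹² V²
V_n = √(1.99×10⁻¹²) = 1.41×10⁻⁶ V = 1.41 µV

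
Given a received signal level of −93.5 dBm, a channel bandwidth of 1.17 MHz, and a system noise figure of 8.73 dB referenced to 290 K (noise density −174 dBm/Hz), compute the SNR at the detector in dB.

11.1 dB

Noise floor: N = −174 + 10 log₁₀(B) + NF
10 log₁₀(1.17×10⁶) = 60.68 dB
N = −174 + 60.68 + 8.73 = −104.59 dBm
SNR = P_sig − N = −93.5 − (−104.59) = 11.09 dB → 11.1 dB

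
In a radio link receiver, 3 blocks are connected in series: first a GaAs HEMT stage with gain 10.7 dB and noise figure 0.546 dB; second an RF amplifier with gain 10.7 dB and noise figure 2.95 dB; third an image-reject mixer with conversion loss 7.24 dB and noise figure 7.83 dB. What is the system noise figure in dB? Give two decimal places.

0.98 dB

Convert to linear (a loss of L dB is a gain of −L dB): F_i = 10^(NF_i/10), G_i = 10^(G_i,dB/10)
  Stage 1: F_1 = 10^(0.546/10) = 1.134, G_1 = 10^(10.7/10) = 11.75
  Stage 2: F_2 = 10^(2.95/10) = 1.972, G_2 = 10^(10.7/10) = 11.75
  Stage 3: F_3 = 10^(7.83/10) = 6.067, G_3 = 10^(−7.24/10) = 0.1888
Friis cascade:
  F = 1.134 + (1.972 − 1)/11.75 + (6.067 − 1)/138.0 = 1.253
NF = 10 log₁₀(1.253) = 0.98 dB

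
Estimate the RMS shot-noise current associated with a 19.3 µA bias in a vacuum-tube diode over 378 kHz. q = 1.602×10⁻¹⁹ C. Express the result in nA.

1.53 nA

I_n = √(2qI·B)
2qI·B = 2 × 1.602×10⁻¹⁹ × 1.93×10⁻⁵ × 3.78×10⁵ = 2.34×10⁻¹⁸ A²
I_n = √(2.34×10⁻¹⁸) = 1.53×10⁻⁹ A = 1.53 nA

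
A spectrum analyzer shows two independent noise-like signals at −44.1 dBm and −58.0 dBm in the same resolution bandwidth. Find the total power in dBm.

Convert to linear, add, convert back:
P₁ = 3.89×10⁻⁸ W, P₂ = 1.58×10⁻⁹ W
P_tot = 4.05×10⁻⁸ W → 10 log₁₀(P_tot / 10⁻³) = −43.9 dBm

−43.9 dBm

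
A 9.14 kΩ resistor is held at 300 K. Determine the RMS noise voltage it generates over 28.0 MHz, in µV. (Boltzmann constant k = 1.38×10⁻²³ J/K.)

V_n = √(4kTRB)
4kTRB = 4 × 1.38×10⁻²³ × 300 × 9.14×10³ × 2.80×10⁷ = 4.24×10⁻⁹ V²
V_n = √(4.24×10⁻⁹) = 6.51×10⁻⁵ V = 65.1 µV

65.1 µV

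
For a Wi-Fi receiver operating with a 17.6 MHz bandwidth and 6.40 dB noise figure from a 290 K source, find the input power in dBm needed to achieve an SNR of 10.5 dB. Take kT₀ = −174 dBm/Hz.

Sensitivity = −174 + 10 log₁₀(B) + NF + SNR_min
= −174 + 72.46 + 6.40 + 10.5
= −84.64 dBm → −84.6 dBm

−84.6 dBm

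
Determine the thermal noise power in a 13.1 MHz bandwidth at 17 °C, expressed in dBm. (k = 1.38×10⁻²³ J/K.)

−102.8 dBm

T = 17 °C + 273.15 = 290.15 K
P_n = kTB = 1.38×10⁻²³ × 290.15 × 1.31×10⁷ = 5.25×10⁻¹⁴ W
In dBm: 10 log₁₀(5.25×10⁻¹⁴ / 10⁻³) = −102.8 dBm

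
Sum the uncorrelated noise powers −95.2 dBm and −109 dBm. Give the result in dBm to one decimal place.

−95.0 dBm

Convert to linear, add, convert back:
P₁ = 3.02×10⁻¹³ W, P₂ = 1.26×10⁻¹⁴ W
P_tot = 3.15×10⁻¹³ W → 10 log₁₀(P_tot / 10⁻³) = −95.0 dBm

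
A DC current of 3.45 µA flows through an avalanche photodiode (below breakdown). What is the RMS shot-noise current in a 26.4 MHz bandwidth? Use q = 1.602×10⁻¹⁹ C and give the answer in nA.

I_n = √(2qI·B)
2qI·B = 2 × 1.602×10⁻¹⁹ × 3.45×10⁻⁶ × 2.64×10⁷ = 2.92×10⁻¹⁷ A²
I_n = √(2.92×10⁻¹⁷) = 5.40×10⁻⁹ A = 5.40 nA

5.40 nA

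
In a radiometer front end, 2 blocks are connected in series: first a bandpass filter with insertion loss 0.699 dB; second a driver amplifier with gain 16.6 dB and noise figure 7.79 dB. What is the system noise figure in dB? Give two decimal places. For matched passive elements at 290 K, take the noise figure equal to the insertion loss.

Convert to linear (a loss of L dB is a gain of −L dB): F_i = 10^(NF_i/10), G_i = 10^(G_i,dB/10)
  Stage 1: F_1 = 10^(0.699/10) = 1.175, G_1 = 10^(−0.699/10) = 0.8513
  Stage 2: F_2 = 10^(7.79/10) = 6.012, G_2 = 10^(16.6/10) = 45.71
Friis cascade:
  F = 1.175 + (6.012 − 1)/0.8513 = 7.062
NF = 10 log₁₀(7.062) = 8.49 dB

8.49 dB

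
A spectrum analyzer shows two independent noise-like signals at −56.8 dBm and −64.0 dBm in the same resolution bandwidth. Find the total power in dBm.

Convert to linear, add, convert back:
P₁ = 2.09×10⁻⁹ W, P₂ = 3.98×10⁻¹⁰ W
P_tot = 2.49×10⁻⁹ W → 10 log₁₀(P_tot / 10⁻³) = −56.0 dBm

−56.0 dBm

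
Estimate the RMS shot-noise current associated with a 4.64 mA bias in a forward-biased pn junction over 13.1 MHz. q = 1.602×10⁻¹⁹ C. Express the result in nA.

I_n = √(2qI·B)
2qI·B = 2 × 1.602×10⁻¹⁹ × 4.64×10⁻³ × 1.31×10⁷ = 1.95×10⁻¹⁴ A²
I_n = √(1.95×10⁻¹⁴) = 1.40×10⁻⁷ A = 140 nA

140 nA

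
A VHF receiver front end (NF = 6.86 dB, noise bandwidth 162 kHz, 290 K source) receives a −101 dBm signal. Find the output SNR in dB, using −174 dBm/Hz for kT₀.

14.0 dB

Noise floor: N = −174 + 10 log₁₀(B) + NF
10 log₁₀(1.62×10⁵) = 52.1 dB
N = −174 + 52.1 + 6.86 = −115.04 dBm
SNR = P_sig − N = −101 − (−115.04) = 14.04 dB → 14.0 dB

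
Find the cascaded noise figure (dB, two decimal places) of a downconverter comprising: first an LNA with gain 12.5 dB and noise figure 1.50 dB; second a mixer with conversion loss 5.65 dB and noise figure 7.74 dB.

Convert to linear (a loss of L dB is a gain of −L dB): F_i = 10^(NF_i/10), G_i = 10^(G_i,dB/10)
  Stage 1: F_1 = 10^(1.50/10) = 1.413, G_1 = 10^(12.5/10) = 17.78
  Stage 2: F_2 = 10^(7.74/10) = 5.943, G_2 = 10^(−5.65/10) = 0.2723
Friis cascade:
  F = 1.413 + (5.943 − 1)/17.78 = 1.690
NF = 10 log₁₀(1.690) = 2.28 dB

2.28 dB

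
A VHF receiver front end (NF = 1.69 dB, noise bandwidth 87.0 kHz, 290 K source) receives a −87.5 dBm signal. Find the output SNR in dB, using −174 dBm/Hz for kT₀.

Noise floor: N = −174 + 10 log₁₀(B) + NF
10 log₁₀(8.70×10⁴) = 49.4 dB
N = −174 + 49.4 + 1.69 = −122.91 dBm
SNR = P_sig − N = −87.5 − (−122.91) = 35.41 dB → 35.4 dB

35.4 dB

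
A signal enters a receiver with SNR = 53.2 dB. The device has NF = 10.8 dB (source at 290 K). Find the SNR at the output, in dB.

By definition F = SNR_in/SNR_out, so in dB: SNR_out = SNR_in − NF
SNR_out = 53.2 − 10.8 = 42.4 dB

42.4 dB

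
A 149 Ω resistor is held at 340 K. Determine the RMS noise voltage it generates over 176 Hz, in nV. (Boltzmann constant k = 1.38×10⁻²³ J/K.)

22.2 nV

V_n = √(4kTRB)
4kTRB = 4 × 1.38×10⁻²³ × 340 × 1.49×10² × 1.76×10² = 4.92×10⁻¹⁶ V²
V_n = √(4.92×10⁻¹⁶) = 2.22×10⁻⁸ V = 22.2 nV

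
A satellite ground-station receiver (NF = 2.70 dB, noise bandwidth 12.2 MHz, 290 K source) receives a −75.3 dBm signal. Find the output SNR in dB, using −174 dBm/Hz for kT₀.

25.1 dB

Noise floor: N = −174 + 10 log₁₀(B) + NF
10 log₁₀(1.22×10⁷) = 70.86 dB
N = −174 + 70.86 + 2.70 = −100.44 dBm
SNR = P_sig − N = −75.3 − (−100.44) = 25.14 dB → 25.1 dB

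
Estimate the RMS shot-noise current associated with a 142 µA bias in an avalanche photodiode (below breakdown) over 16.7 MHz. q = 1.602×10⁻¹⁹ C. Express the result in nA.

27.6 nA

I_n = √(2qI·B)
2qI·B = 2 × 1.602×10⁻¹⁹ × 1.42×10⁻⁴ × 1.67×10⁷ = 7.60×10⁻¹⁶ A²
I_n = √(7.60×10⁻¹⁶) = 2.76×10⁻⁸ A = 27.6 nA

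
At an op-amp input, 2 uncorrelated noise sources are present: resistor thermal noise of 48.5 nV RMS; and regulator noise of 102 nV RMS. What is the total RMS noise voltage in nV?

Uncorrelated sources add in power (mean-square): V_tot = √(ΣV_i²)
V_tot = √[(4.85×10⁻⁸)² + (1.02×10⁻⁷)²] = 1.13×10⁻⁷ V = 113 nV

113 nV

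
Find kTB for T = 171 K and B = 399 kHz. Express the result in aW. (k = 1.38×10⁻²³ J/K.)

942 aW

P_n = kTB = 1.38×10⁻²³ × 171 × 3.99×10⁵ = 9.42×10⁻¹⁶ W = 942 aW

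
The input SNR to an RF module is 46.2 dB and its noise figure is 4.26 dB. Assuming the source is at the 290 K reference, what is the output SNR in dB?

By definition F = SNR_in/SNR_out, so in dB: SNR_out = SNR_in − NF
SNR_out = 46.2 − 4.26 = 41.94 dB

41.94 dB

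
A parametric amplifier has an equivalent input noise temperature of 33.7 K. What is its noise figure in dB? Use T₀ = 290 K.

0.477 dB

F = 1 + T_e/T₀ = 1 + 33.7/290 = 1.11621
NF = 10 log₁₀(1.11621) = 0.477 dB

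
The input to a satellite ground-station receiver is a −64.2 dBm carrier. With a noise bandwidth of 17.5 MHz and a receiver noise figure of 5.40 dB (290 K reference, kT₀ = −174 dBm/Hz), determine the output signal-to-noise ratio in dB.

32.0 dB

Noise floor: N = −174 + 10 log₁₀(B) + NF
10 log₁₀(1.75×10⁷) = 72.43 dB
N = −174 + 72.43 + 5.40 = −96.17 dBm
SNR = P_sig − N = −64.2 − (−96.17) = 31.97 dB → 32.0 dB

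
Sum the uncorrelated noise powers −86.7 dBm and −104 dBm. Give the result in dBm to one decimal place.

−86.6 dBm

Convert to linear, add, convert back:
P₁ = 2.14×10⁻¹² W, P₂ = 3.98×10⁻¹⁴ W
P_tot = 2.18×10⁻¹² W → 10 log₁₀(P_tot / 10⁻³) = −86.6 dBm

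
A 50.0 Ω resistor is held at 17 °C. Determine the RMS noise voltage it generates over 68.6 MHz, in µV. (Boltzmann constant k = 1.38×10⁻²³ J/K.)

7.41 µV

T = 17 °C + 273.15 = 290.15 K
V_n = √(4kTRB)
4kTRB = 4 × 1.38×10⁻²³ × 290.15 × 5.00×10¹ × 6.86×10⁷ = 5.49×10⁻¹¹ V²
V_n = √(5.49×10⁻¹¹) = 7.41×10⁻⁶ V = 7.41 µV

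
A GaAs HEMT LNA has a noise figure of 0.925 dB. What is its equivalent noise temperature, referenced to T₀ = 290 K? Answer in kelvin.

F = 10^(0.925/10) = 1.23737
T_e = (F − 1)·T₀ = (1.23737 − 1) × 290 = 68.8 K

68.8 K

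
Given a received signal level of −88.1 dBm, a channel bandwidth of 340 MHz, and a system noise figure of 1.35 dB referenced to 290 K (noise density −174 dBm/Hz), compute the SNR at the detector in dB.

Noise floor: N = −174 + 10 log₁₀(B) + NF
10 log₁₀(3.40×10⁸) = 85.31 dB
N = −174 + 85.31 + 1.35 = −87.34 dBm
SNR = P_sig − N = −88.1 − (−87.34) = −0.76 dB → −0.8 dB

−0.8 dB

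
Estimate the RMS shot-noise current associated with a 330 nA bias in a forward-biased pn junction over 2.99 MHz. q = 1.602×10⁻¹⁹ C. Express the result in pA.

I_n = √(2qI·B)
2qI·B = 2 × 1.602×10⁻¹⁹ × 3.30×10⁻⁷ × 2.99×10⁶ = 3.16×10⁻¹⁹ A²
I_n = √(3.16×10⁻¹⁹) = 5.62×10⁻¹⁰ A = 562 pA

562 pA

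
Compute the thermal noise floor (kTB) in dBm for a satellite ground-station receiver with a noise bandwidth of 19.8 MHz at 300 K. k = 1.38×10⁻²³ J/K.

−100.9 dBm

P_n = kTB = 1.38×10⁻²³ × 300 × 1.98×10⁷ = 8.20×10⁻¹⁴ W
In dBm: 10 log₁₀(8.20×10⁻¹⁴ / 10⁻³) = −100.9 dBm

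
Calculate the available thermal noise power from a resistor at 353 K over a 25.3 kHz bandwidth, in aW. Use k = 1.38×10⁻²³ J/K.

P_n = kTB = 1.38×10⁻²³ × 353 × 2.53×10⁴ = 1.23×10⁻¹⁶ W = 123 aW

123 aW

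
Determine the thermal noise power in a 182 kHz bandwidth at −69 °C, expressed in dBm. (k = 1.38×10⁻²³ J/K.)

T = −69 °C + 273.15 = 204.15 K
P_n = kTB = 1.38×10⁻²³ × 204.15 × 1.82×10⁵ = 5.13×10⁻¹⁶ W
In dBm: 10 log₁₀(5.13×10⁻¹⁶ / 10⁻³) = −122.9 dBm

−122.9 dBm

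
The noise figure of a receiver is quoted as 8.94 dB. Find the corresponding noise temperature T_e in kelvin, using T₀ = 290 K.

1982 K

F = 10^(8.94/10) = 7.8343
T_e = (F − 1)·T₀ = (7.8343 − 1) × 290 = 1982 K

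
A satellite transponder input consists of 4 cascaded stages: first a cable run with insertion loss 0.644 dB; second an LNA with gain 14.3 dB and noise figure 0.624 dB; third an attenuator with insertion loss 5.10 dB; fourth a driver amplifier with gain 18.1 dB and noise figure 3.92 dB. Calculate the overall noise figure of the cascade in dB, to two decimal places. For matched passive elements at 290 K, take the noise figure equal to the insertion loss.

Convert to linear (a loss of L dB is a gain of −L dB): F_i = 10^(NF_i/10), G_i = 10^(G_i,dB/10)
  Stage 1: F_1 = 10^(0.644/10) = 1.160, G_1 = 10^(−0.644/10) = 0.8622
  Stage 2: F_2 = 10^(0.624/10) = 1.155, G_2 = 10^(14.3/10) = 26.92
  Stage 3: F_3 = 10^(5.10/10) = 3.236, G_3 = 10^(−5.10/10) = 0.3090
  Stage 4: F_4 = 10^(3.92/10) = 2.466, G_4 = 10^(18.1/10) = 64.57
Friis cascade:
  F = 1.160 + (1.155 − 1)/0.8622 + (3.236 − 1)/23.21 + (2.466 − 1)/7.171 = 1.640
NF = 10 log₁₀(1.640) = 2.15 dB

2.15 dB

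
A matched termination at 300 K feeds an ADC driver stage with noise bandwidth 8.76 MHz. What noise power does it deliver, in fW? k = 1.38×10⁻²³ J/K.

36.3 fW

P_n = kTB = 1.38×10⁻²³ × 300 × 8.76×10⁶ = 3.63×10⁻¹⁴ W = 36.3 fW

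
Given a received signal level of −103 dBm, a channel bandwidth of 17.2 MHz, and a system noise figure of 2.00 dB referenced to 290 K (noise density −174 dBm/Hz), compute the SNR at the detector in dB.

Noise floor: N = −174 + 10 log₁₀(B) + NF
10 log₁₀(1.72×10⁷) = 72.36 dB
N = −174 + 72.36 + 2.00 = −99.64 dBm
SNR = P_sig − N = −103 − (−99.64) = −3.36 dB → −3.4 dB

−3.4 dB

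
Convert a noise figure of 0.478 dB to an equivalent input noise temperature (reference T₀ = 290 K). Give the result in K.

33.7 K

F = 10^(0.478/10) = 1.11635
T_e = (F − 1)·T₀ = (1.11635 − 1) × 290 = 33.7 K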